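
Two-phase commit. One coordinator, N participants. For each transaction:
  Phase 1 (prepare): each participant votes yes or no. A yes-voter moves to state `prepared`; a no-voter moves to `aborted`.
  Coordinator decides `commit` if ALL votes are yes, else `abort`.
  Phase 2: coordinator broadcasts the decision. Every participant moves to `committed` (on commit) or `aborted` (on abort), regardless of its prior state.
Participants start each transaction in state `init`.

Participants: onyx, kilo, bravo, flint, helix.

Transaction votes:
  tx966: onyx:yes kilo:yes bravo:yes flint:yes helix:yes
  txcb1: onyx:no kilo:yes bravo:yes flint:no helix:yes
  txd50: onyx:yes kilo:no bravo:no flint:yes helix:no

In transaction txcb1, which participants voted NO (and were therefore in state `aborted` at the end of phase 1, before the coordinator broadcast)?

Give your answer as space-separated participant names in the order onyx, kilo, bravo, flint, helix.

Answer: onyx flint

Derivation:
Txn txcb1 phase 1: onyx no -> aborted; kilo yes -> prepared; bravo yes -> prepared; flint no -> aborted; helix yes -> prepared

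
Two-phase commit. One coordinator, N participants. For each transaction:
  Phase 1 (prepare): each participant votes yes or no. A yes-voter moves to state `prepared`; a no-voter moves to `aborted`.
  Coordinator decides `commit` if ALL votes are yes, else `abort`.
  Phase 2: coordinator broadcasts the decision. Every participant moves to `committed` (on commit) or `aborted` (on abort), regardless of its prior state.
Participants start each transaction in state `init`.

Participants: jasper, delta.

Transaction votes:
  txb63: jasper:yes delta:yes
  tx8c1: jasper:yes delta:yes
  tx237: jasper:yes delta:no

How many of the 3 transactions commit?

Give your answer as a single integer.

txb63: all yes -> commit (commits=1)
tx8c1: all yes -> commit (commits=2)
tx237: no from delta -> abort (commits=2)

Answer: 2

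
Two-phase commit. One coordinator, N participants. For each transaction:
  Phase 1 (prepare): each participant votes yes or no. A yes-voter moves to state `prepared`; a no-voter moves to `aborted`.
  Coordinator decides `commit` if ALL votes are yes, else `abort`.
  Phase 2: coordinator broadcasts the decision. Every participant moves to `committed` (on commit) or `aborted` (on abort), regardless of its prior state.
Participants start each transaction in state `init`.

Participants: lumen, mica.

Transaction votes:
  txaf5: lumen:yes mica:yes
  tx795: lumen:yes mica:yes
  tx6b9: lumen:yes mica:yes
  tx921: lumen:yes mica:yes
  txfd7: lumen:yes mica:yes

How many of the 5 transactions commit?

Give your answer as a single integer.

Answer: 5

Derivation:
txaf5: all yes -> commit (commits=1)
tx795: all yes -> commit (commits=2)
tx6b9: all yes -> commit (commits=3)
tx921: all yes -> commit (commits=4)
txfd7: all yes -> commit (commits=5)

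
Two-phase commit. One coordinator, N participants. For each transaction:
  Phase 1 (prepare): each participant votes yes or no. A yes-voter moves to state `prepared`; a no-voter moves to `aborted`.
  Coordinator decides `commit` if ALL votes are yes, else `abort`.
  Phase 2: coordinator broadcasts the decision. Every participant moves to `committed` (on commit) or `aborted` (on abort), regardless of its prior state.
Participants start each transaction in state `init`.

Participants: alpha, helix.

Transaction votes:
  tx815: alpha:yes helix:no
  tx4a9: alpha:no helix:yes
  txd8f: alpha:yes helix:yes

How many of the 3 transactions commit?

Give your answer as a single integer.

Answer: 1

Derivation:
tx815: no from helix -> abort (commits=0)
tx4a9: no from alpha -> abort (commits=0)
txd8f: all yes -> commit (commits=1)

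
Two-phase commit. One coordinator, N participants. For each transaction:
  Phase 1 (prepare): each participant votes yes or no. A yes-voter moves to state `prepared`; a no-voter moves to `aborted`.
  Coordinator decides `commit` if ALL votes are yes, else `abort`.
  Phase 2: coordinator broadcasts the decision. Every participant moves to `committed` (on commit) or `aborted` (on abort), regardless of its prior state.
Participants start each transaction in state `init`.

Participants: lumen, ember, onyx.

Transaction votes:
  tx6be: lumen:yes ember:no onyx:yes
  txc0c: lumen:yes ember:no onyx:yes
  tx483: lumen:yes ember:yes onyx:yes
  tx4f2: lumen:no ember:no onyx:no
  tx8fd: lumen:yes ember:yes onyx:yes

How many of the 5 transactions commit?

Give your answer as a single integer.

tx6be: no from ember -> abort (commits=0)
txc0c: no from ember -> abort (commits=0)
tx483: all yes -> commit (commits=1)
tx4f2: no from lumen, ember, onyx -> abort (commits=1)
tx8fd: all yes -> commit (commits=2)

Answer: 2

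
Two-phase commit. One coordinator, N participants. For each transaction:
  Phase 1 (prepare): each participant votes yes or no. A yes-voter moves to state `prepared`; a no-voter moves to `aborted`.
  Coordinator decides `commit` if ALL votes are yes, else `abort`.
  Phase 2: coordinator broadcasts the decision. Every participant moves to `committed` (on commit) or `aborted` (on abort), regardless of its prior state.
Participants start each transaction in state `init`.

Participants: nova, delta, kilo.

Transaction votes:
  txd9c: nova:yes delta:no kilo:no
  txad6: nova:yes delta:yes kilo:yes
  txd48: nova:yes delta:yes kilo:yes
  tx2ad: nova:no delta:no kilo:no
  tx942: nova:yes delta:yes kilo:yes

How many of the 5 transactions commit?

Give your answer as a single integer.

Answer: 3

Derivation:
txd9c: no from delta, kilo -> abort (commits=0)
txad6: all yes -> commit (commits=1)
txd48: all yes -> commit (commits=2)
tx2ad: no from nova, delta, kilo -> abort (commits=2)
tx942: all yes -> commit (commits=3)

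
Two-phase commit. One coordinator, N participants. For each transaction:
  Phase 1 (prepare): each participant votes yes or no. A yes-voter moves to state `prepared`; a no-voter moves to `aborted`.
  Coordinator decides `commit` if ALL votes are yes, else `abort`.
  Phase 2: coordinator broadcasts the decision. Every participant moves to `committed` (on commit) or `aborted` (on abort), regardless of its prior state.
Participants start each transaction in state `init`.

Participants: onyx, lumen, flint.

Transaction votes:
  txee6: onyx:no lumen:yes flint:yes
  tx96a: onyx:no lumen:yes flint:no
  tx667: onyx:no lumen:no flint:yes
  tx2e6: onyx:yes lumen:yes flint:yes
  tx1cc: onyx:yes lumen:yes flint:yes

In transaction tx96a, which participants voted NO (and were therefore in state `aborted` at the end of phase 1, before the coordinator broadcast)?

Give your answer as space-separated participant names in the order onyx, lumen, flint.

Answer: onyx flint

Derivation:
Txn tx96a phase 1: onyx no -> aborted; lumen yes -> prepared; flint no -> aborted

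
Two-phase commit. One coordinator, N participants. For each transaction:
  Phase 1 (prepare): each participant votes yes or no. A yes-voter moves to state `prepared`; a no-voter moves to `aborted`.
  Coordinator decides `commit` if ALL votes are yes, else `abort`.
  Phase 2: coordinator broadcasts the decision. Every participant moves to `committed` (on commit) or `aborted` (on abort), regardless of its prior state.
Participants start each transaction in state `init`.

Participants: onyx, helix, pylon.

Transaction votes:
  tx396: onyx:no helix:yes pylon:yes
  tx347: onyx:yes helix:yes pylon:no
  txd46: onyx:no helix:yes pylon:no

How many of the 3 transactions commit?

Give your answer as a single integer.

Answer: 0

Derivation:
tx396: no from onyx -> abort (commits=0)
tx347: no from pylon -> abort (commits=0)
txd46: no from onyx, pylon -> abort (commits=0)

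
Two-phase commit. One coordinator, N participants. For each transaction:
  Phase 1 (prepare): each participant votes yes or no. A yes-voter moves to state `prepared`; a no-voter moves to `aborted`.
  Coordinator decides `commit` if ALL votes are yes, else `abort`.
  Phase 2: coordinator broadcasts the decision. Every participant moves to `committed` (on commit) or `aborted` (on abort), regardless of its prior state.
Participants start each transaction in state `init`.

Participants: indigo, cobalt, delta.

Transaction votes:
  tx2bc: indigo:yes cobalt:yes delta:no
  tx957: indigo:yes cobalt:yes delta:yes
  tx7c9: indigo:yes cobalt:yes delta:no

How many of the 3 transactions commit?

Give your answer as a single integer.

Answer: 1

Derivation:
tx2bc: no from delta -> abort (commits=0)
tx957: all yes -> commit (commits=1)
tx7c9: no from delta -> abort (commits=1)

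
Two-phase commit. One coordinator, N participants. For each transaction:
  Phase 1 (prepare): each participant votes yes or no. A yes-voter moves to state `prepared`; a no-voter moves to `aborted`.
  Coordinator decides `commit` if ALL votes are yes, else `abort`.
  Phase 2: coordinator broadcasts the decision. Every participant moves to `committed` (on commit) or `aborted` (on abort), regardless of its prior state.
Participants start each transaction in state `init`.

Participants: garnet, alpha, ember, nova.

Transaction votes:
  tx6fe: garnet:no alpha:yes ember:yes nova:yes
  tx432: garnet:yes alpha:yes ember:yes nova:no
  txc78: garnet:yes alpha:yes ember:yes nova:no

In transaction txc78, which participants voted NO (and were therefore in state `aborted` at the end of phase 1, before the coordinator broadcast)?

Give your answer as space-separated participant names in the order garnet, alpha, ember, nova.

Answer: nova

Derivation:
Txn txc78 phase 1: garnet yes -> prepared; alpha yes -> prepared; ember yes -> prepared; nova no -> aborted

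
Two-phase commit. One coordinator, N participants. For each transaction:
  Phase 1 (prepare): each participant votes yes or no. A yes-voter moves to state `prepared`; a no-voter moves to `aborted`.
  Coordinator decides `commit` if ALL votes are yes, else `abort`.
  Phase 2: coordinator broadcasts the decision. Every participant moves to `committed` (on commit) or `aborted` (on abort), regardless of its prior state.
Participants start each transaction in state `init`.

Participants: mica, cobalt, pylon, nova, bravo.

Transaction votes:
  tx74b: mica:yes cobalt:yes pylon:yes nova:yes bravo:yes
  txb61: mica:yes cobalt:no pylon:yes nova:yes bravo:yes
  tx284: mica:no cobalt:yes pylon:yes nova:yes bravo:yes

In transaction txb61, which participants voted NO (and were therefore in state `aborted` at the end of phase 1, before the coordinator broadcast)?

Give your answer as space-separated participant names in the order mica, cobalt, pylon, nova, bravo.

Answer: cobalt

Derivation:
Txn txb61 phase 1: mica yes -> prepared; cobalt no -> aborted; pylon yes -> prepared; nova yes -> prepared; bravo yes -> prepared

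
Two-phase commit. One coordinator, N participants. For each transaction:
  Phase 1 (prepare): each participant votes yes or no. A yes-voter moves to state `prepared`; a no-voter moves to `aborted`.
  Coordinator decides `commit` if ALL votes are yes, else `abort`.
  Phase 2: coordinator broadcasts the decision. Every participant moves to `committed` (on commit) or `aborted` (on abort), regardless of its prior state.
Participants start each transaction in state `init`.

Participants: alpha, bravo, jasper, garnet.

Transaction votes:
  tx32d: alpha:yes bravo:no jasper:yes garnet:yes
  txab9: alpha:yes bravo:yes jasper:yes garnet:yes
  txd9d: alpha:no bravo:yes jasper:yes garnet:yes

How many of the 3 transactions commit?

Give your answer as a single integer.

tx32d: no from bravo -> abort (commits=0)
txab9: all yes -> commit (commits=1)
txd9d: no from alpha -> abort (commits=1)

Answer: 1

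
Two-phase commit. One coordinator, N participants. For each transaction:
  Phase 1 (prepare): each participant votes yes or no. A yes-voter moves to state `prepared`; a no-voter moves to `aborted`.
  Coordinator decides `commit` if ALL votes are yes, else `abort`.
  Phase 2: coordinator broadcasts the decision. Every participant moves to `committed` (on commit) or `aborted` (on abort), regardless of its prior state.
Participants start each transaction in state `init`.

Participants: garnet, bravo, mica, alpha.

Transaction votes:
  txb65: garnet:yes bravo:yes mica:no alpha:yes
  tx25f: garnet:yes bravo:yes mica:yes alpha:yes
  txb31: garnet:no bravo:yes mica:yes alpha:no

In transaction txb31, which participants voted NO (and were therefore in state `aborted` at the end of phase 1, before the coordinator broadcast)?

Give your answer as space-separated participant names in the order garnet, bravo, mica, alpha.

Answer: garnet alpha

Derivation:
Txn txb31 phase 1: garnet no -> aborted; bravo yes -> prepared; mica yes -> prepared; alpha no -> aborted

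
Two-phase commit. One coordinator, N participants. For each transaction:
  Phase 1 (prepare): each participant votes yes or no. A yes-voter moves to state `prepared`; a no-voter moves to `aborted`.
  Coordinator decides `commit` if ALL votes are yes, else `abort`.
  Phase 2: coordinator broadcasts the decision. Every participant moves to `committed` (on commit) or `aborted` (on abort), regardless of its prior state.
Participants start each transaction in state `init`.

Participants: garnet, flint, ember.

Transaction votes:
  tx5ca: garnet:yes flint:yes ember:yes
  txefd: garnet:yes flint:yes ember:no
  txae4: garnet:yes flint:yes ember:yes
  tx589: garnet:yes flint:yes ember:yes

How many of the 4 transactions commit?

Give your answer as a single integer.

Answer: 3

Derivation:
tx5ca: all yes -> commit (commits=1)
txefd: no from ember -> abort (commits=1)
txae4: all yes -> commit (commits=2)
tx589: all yes -> commit (commits=3)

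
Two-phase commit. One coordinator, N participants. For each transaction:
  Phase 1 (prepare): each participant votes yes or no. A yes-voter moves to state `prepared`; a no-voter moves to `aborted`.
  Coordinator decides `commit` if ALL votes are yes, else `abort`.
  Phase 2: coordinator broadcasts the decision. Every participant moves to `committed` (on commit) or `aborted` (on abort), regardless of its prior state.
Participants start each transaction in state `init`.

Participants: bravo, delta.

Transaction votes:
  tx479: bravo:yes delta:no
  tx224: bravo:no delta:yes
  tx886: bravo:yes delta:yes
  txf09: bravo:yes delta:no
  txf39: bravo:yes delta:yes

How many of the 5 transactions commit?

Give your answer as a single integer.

Answer: 2

Derivation:
tx479: no from delta -> abort (commits=0)
tx224: no from bravo -> abort (commits=0)
tx886: all yes -> commit (commits=1)
txf09: no from delta -> abort (commits=1)
txf39: all yes -> commit (commits=2)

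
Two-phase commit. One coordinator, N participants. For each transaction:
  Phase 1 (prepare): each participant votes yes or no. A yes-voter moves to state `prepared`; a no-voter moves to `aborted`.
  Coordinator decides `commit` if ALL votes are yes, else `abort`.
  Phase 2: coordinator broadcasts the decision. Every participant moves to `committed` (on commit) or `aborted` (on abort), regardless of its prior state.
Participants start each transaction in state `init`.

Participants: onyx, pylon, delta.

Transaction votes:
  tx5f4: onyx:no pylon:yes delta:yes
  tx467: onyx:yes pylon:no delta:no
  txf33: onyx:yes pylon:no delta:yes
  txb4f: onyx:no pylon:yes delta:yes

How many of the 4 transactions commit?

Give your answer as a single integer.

Answer: 0

Derivation:
tx5f4: no from onyx -> abort (commits=0)
tx467: no from pylon, delta -> abort (commits=0)
txf33: no from pylon -> abort (commits=0)
txb4f: no from onyx -> abort (commits=0)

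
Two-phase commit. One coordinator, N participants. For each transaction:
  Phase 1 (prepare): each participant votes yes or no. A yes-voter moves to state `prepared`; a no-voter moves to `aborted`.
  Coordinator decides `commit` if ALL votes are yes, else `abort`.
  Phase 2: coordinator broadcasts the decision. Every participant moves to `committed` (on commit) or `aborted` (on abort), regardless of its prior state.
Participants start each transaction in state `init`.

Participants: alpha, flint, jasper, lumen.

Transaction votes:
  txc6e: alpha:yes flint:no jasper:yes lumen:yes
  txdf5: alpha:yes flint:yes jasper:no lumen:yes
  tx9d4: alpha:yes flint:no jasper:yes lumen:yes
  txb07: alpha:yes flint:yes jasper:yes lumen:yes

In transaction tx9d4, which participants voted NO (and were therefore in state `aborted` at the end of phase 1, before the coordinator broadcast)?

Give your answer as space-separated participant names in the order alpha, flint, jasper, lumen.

Txn tx9d4 phase 1: alpha yes -> prepared; flint no -> aborted; jasper yes -> prepared; lumen yes -> prepared

Answer: flint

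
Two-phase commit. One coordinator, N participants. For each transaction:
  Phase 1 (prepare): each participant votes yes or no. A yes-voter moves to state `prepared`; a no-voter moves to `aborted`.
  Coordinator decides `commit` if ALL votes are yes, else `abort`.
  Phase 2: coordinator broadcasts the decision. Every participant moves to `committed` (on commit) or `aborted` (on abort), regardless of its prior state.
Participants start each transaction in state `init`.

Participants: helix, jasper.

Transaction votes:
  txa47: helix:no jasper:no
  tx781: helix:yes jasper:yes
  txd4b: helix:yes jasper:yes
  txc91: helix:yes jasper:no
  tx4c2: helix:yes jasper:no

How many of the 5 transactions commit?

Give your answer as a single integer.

Answer: 2

Derivation:
txa47: no from helix, jasper -> abort (commits=0)
tx781: all yes -> commit (commits=1)
txd4b: all yes -> commit (commits=2)
txc91: no from jasper -> abort (commits=2)
tx4c2: no from jasper -> abort (commits=2)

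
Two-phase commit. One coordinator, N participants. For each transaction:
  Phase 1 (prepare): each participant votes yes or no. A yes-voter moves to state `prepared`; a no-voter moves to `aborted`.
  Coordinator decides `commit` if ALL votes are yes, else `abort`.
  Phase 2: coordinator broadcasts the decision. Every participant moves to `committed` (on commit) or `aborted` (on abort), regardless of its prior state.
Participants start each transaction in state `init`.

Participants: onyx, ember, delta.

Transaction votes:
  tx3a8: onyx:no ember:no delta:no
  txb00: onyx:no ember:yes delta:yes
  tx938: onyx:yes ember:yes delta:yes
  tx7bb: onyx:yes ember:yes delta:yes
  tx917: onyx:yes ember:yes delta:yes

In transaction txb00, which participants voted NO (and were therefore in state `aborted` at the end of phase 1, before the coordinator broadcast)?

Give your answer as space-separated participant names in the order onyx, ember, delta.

Answer: onyx

Derivation:
Txn txb00 phase 1: onyx no -> aborted; ember yes -> prepared; delta yes -> prepared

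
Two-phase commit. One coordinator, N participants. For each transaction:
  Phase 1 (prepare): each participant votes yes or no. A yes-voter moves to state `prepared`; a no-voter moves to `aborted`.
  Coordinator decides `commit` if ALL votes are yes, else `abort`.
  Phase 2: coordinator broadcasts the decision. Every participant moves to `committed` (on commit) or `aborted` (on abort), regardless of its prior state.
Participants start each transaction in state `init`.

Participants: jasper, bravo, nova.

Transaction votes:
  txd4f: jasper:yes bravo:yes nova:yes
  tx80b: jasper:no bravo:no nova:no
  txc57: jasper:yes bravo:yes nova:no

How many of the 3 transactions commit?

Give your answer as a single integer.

txd4f: all yes -> commit (commits=1)
tx80b: no from jasper, bravo, nova -> abort (commits=1)
txc57: no from nova -> abort (commits=1)

Answer: 1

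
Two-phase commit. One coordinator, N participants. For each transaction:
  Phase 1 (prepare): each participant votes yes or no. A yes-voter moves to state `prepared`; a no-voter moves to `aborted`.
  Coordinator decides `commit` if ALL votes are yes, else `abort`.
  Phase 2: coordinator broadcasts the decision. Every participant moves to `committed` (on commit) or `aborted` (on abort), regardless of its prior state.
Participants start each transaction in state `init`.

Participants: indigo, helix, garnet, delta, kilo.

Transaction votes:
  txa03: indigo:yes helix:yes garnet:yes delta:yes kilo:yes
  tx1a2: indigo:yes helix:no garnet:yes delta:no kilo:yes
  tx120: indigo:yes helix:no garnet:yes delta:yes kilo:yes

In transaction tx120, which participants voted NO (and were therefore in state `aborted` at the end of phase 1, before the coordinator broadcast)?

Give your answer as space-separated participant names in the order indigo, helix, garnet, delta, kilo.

Txn tx120 phase 1: indigo yes -> prepared; helix no -> aborted; garnet yes -> prepared; delta yes -> prepared; kilo yes -> prepared

Answer: helix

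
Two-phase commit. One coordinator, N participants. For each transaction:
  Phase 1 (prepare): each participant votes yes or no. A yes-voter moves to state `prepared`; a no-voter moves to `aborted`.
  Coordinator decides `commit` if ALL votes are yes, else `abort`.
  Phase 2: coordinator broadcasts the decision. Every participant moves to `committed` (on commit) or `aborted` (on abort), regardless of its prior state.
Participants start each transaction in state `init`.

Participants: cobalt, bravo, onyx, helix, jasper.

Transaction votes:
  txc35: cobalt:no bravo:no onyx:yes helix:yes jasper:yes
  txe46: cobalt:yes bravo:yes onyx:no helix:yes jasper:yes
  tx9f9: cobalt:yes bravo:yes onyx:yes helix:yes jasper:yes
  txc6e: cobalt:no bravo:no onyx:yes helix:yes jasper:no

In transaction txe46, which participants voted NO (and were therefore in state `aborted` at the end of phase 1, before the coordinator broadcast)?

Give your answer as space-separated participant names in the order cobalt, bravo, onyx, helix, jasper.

Answer: onyx

Derivation:
Txn txe46 phase 1: cobalt yes -> prepared; bravo yes -> prepared; onyx no -> aborted; helix yes -> prepared; jasper yes -> prepared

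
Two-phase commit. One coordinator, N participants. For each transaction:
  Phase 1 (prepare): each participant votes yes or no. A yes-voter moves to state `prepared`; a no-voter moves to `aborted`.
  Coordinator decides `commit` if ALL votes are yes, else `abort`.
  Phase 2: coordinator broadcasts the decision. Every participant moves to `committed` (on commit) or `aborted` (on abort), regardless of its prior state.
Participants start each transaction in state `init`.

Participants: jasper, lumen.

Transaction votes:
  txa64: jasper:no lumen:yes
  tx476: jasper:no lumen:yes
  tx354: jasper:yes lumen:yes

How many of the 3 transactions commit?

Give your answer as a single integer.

txa64: no from jasper -> abort (commits=0)
tx476: no from jasper -> abort (commits=0)
tx354: all yes -> commit (commits=1)

Answer: 1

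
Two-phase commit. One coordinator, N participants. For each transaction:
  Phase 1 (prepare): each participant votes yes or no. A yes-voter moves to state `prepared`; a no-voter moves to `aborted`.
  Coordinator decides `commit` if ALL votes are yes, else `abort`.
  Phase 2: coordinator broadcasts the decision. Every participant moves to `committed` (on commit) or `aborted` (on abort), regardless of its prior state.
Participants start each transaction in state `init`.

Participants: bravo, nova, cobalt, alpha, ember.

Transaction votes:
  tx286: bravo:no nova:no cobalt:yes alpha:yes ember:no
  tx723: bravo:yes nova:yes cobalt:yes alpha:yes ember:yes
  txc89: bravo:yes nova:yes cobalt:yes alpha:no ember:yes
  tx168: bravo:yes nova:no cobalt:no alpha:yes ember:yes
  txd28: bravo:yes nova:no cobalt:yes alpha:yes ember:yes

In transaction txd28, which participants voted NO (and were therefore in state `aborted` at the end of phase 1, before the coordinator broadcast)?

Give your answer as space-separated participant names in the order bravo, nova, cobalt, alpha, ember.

Txn txd28 phase 1: bravo yes -> prepared; nova no -> aborted; cobalt yes -> prepared; alpha yes -> prepared; ember yes -> prepared

Answer: nova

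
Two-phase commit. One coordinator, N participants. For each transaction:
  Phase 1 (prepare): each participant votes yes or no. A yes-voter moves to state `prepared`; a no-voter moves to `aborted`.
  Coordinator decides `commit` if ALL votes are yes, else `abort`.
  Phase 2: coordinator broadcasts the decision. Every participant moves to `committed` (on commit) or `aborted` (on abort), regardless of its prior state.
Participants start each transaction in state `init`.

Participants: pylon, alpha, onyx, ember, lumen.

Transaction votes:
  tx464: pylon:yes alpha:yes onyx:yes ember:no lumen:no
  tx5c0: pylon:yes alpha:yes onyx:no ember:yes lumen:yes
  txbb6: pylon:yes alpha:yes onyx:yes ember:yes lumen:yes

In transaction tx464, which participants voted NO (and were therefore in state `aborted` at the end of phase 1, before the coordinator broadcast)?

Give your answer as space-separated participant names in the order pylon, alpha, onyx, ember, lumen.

Answer: ember lumen

Derivation:
Txn tx464 phase 1: pylon yes -> prepared; alpha yes -> prepared; onyx yes -> prepared; ember no -> aborted; lumen no -> aborted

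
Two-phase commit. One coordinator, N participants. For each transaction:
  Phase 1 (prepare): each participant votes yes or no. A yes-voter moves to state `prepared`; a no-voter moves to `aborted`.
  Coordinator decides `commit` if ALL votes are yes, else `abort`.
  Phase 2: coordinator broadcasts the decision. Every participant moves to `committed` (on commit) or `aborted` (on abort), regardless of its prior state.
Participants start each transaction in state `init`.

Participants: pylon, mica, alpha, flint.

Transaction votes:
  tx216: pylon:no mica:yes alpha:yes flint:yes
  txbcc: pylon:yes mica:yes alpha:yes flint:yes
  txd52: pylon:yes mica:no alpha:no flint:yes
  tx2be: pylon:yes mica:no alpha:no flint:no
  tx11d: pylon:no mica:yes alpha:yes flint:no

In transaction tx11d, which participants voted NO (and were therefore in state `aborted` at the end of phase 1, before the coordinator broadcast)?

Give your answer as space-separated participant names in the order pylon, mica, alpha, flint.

Answer: pylon flint

Derivation:
Txn tx11d phase 1: pylon no -> aborted; mica yes -> prepared; alpha yes -> prepared; flint no -> aborted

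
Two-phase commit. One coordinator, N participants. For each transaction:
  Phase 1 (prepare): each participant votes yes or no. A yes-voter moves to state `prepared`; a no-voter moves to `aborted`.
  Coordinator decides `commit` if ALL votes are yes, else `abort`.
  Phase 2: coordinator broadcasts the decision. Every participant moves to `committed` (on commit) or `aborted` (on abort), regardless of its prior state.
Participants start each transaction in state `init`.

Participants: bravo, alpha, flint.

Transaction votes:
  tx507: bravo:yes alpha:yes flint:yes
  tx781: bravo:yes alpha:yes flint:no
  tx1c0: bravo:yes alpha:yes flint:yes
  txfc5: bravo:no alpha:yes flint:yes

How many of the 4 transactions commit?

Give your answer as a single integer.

Answer: 2

Derivation:
tx507: all yes -> commit (commits=1)
tx781: no from flint -> abort (commits=1)
tx1c0: all yes -> commit (commits=2)
txfc5: no from bravo -> abort (commits=2)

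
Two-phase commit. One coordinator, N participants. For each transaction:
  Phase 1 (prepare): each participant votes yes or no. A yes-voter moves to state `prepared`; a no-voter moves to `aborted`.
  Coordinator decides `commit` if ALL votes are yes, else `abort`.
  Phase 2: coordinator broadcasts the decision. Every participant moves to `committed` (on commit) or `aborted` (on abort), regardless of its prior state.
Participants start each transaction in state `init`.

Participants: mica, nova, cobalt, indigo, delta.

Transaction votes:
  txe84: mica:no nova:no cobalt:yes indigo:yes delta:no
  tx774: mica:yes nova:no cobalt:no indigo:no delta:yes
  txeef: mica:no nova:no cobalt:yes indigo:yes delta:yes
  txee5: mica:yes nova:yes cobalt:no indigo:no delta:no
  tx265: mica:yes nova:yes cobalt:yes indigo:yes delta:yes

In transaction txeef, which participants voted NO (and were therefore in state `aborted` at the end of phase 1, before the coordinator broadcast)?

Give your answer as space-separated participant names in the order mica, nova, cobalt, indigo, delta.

Answer: mica nova

Derivation:
Txn txeef phase 1: mica no -> aborted; nova no -> aborted; cobalt yes -> prepared; indigo yes -> prepared; delta yes -> prepared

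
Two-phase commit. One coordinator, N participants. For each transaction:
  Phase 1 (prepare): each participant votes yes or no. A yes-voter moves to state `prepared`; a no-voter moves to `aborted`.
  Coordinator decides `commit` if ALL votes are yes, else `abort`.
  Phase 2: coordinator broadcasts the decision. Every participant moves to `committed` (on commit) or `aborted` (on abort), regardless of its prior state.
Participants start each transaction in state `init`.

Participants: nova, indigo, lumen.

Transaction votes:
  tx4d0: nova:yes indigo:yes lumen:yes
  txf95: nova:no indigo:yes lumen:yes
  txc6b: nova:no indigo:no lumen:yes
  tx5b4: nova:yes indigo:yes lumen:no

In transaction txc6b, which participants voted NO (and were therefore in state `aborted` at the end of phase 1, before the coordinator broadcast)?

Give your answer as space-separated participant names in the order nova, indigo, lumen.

Txn txc6b phase 1: nova no -> aborted; indigo no -> aborted; lumen yes -> prepared

Answer: nova indigo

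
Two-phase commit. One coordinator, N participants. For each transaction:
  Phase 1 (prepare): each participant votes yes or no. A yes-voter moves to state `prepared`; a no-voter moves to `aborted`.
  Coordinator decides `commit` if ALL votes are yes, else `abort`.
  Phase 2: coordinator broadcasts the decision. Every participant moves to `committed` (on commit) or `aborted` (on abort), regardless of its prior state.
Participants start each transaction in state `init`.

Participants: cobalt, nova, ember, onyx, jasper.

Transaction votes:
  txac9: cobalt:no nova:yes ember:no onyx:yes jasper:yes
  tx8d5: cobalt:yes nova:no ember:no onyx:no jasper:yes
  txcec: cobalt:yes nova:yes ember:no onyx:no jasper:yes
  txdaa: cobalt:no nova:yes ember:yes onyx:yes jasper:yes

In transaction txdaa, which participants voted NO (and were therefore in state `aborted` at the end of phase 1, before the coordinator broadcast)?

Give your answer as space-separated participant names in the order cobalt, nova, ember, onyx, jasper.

Answer: cobalt

Derivation:
Txn txdaa phase 1: cobalt no -> aborted; nova yes -> prepared; ember yes -> prepared; onyx yes -> prepared; jasper yes -> prepared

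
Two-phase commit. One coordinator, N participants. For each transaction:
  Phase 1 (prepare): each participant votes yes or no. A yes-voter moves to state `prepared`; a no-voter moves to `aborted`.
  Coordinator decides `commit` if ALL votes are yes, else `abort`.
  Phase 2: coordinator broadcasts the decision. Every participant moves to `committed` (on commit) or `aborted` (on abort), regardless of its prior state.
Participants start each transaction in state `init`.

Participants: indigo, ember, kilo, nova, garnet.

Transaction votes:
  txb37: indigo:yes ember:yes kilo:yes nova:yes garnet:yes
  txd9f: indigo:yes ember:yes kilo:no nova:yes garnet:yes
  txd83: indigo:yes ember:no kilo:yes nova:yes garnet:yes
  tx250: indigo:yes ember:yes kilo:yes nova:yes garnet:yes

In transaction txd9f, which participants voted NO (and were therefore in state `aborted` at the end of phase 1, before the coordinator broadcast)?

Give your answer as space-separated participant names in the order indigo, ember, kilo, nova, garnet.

Txn txd9f phase 1: indigo yes -> prepared; ember yes -> prepared; kilo no -> aborted; nova yes -> prepared; garnet yes -> prepared

Answer: kilo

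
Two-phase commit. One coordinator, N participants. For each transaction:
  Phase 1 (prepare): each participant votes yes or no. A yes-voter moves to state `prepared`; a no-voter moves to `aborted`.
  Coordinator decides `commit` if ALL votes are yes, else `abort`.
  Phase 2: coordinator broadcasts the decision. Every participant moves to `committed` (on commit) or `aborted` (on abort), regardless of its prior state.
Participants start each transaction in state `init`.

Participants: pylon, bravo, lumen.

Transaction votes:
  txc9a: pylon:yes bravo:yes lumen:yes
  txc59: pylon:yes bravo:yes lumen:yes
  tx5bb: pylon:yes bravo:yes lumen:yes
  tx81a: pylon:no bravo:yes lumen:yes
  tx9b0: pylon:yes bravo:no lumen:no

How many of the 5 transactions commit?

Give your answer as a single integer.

txc9a: all yes -> commit (commits=1)
txc59: all yes -> commit (commits=2)
tx5bb: all yes -> commit (commits=3)
tx81a: no from pylon -> abort (commits=3)
tx9b0: no from bravo, lumen -> abort (commits=3)

Answer: 3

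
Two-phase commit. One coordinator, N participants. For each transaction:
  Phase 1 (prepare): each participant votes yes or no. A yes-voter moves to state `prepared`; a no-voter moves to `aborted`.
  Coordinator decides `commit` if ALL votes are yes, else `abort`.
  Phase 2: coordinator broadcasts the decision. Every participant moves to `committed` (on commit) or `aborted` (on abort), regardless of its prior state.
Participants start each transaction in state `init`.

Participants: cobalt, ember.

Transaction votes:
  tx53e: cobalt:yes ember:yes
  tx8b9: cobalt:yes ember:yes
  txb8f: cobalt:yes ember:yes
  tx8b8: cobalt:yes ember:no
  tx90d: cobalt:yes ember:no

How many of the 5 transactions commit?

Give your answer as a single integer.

Answer: 3

Derivation:
tx53e: all yes -> commit (commits=1)
tx8b9: all yes -> commit (commits=2)
txb8f: all yes -> commit (commits=3)
tx8b8: no from ember -> abort (commits=3)
tx90d: no from ember -> abort (commits=3)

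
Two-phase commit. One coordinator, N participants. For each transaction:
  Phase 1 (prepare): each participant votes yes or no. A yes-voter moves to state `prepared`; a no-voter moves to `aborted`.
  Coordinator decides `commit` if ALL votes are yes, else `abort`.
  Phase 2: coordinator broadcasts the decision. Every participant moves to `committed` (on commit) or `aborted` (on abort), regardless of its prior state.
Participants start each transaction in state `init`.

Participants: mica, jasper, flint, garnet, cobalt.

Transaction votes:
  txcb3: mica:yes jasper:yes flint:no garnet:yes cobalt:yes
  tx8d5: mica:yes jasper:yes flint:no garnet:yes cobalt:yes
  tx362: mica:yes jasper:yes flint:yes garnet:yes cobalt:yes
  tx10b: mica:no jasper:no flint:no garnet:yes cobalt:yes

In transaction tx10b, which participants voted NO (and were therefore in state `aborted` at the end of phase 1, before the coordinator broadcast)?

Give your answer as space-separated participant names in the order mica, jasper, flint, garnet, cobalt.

Txn tx10b phase 1: mica no -> aborted; jasper no -> aborted; flint no -> aborted; garnet yes -> prepared; cobalt yes -> prepared

Answer: mica jasper flint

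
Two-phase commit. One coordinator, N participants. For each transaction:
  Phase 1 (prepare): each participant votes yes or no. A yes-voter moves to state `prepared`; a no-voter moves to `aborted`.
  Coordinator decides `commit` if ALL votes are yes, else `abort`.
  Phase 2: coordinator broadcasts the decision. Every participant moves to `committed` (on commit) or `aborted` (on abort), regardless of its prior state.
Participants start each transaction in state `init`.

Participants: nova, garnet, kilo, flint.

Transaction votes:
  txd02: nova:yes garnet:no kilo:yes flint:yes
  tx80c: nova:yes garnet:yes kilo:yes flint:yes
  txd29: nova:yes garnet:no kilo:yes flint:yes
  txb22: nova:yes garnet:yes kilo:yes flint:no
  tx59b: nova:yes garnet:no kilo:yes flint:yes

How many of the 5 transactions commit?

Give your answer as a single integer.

txd02: no from garnet -> abort (commits=0)
tx80c: all yes -> commit (commits=1)
txd29: no from garnet -> abort (commits=1)
txb22: no from flint -> abort (commits=1)
tx59b: no from garnet -> abort (commits=1)

Answer: 1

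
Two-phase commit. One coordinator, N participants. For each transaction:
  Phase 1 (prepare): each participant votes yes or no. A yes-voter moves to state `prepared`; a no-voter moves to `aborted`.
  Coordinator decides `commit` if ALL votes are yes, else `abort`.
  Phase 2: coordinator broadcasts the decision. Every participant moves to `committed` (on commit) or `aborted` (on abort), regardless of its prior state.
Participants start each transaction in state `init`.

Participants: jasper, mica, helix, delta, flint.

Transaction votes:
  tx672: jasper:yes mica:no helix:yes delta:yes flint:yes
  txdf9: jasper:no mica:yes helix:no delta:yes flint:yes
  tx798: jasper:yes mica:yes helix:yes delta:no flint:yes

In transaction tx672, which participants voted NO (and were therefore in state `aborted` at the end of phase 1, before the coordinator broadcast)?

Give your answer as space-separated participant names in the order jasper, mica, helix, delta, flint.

Answer: mica

Derivation:
Txn tx672 phase 1: jasper yes -> prepared; mica no -> aborted; helix yes -> prepared; delta yes -> prepared; flint yes -> prepared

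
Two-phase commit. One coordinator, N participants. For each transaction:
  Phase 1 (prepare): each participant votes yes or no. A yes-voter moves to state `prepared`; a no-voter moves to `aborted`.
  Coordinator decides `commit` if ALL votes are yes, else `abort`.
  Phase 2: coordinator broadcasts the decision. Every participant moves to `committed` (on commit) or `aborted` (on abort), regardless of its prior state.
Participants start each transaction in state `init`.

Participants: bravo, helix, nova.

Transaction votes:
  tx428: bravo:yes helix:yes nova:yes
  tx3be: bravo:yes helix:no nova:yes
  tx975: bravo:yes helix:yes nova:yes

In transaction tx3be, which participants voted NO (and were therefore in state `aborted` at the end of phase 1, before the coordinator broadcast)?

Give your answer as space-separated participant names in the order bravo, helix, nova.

Answer: helix

Derivation:
Txn tx3be phase 1: bravo yes -> prepared; helix no -> aborted; nova yes -> prepared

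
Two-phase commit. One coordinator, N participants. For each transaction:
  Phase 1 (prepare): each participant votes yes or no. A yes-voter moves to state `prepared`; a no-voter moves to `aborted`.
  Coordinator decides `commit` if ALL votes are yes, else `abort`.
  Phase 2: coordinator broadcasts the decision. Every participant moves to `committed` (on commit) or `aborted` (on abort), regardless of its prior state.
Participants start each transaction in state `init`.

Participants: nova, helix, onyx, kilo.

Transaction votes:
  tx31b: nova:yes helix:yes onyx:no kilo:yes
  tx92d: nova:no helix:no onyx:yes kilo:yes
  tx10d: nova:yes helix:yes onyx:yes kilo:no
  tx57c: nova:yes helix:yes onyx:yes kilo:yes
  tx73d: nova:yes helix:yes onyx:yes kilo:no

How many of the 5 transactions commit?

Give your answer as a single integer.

Answer: 1

Derivation:
tx31b: no from onyx -> abort (commits=0)
tx92d: no from nova, helix -> abort (commits=0)
tx10d: no from kilo -> abort (commits=0)
tx57c: all yes -> commit (commits=1)
tx73d: no from kilo -> abort (commits=1)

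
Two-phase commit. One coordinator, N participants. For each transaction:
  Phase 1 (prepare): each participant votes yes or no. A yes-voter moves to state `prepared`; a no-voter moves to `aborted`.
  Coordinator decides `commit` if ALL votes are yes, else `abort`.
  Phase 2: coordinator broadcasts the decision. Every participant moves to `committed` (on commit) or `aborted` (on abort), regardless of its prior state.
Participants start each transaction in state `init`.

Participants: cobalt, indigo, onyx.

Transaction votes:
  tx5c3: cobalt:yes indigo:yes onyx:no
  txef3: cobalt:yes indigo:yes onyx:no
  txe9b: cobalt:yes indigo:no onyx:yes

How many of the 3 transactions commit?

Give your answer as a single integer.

tx5c3: no from onyx -> abort (commits=0)
txef3: no from onyx -> abort (commits=0)
txe9b: no from indigo -> abort (commits=0)

Answer: 0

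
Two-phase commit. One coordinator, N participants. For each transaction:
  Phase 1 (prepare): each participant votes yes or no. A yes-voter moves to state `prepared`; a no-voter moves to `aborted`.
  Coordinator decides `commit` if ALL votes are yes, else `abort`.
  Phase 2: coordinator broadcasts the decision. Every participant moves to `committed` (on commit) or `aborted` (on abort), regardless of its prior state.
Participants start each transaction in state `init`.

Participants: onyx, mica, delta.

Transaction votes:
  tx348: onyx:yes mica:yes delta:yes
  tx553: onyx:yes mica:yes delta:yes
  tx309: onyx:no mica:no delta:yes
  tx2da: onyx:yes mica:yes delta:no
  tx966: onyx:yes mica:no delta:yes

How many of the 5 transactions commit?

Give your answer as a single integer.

Answer: 2

Derivation:
tx348: all yes -> commit (commits=1)
tx553: all yes -> commit (commits=2)
tx309: no from onyx, mica -> abort (commits=2)
tx2da: no from delta -> abort (commits=2)
tx966: no from mica -> abort (commits=2)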